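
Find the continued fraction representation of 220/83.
[2; 1, 1, 1, 6, 4]

Euclidean algorithm steps:
220 = 2 × 83 + 54
83 = 1 × 54 + 29
54 = 1 × 29 + 25
29 = 1 × 25 + 4
25 = 6 × 4 + 1
4 = 4 × 1 + 0
Continued fraction: [2; 1, 1, 1, 6, 4]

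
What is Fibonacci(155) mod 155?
5

Matrix identity: Q^n = [[F_(n+1), F_n], [F_n, F_(n-1)]] with Q = [[1,1],[1,0]].
n = 155 = 10011011₂. Square-and-multiply, entries mod 155:
Q^1 = [[1,1],[1,0]]
Q^2 = (Q^1)² = [[2,1],[1,1]]
Q^4 = (Q^2)² = [[5,3],[3,2]]
Q^9 = (Q^4)²·Q = [[55,34],[34,21]]
Q^19 = (Q^9)²·Q = [[100,151],[151,104]]
Q^38 = (Q^19)² = [[96,114],[114,137]]
Q^77 = (Q^38)²·Q = [[104,47],[47,57]]
Q^155 = (Q^77)²·Q = [[132,5],[5,127]]
F_155 mod 155 = Q^155[0][1] = 5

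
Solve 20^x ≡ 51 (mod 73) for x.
27

Baby-step giant-step with step n = ⌈√73⌉ = 9.
Baby steps 20^j mod 73 (j:value) for j=0..8: 0:1, 1:20, 2:35, 3:43, 4:57, 5:45, 6:24, 7:42, 8:37.
Giant-step multiplier: 20^(-9) ≡ 20^(72-9) = 20^63 ≡ 22 (mod 73).
Giant steps γ_i = 51·22^i mod 73: γ_0=51, γ_1=27, γ_2=10, γ_3=1 (in table at j=0).
x = i·n + j = 3·9 + 0 = 27.
Check: 20^27 ≡ 51 (mod 73).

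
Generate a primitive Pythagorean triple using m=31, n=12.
(817, 744, 1105)

Euclid's formula: a = m² - n², b = 2mn, c = m² + n²
m = 31, n = 12
a = 31² - 12² = 961 - 144 = 817
b = 2 × 31 × 12 = 744
c = 31² + 12² = 961 + 144 = 1105
Verification: 817² + 744² = 667489 + 553536 = 1221025 = 1105² ✓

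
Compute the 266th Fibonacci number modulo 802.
667

Matrix identity: Q^n = [[F_(n+1), F_n], [F_n, F_(n-1)]] with Q = [[1,1],[1,0]].
n = 266 = 100001010₂. Square-and-multiply, entries mod 802:
Q^1 = [[1,1],[1,0]]
Q^2 = (Q^1)² = [[2,1],[1,1]]
Q^4 = (Q^2)² = [[5,3],[3,2]]
Q^8 = (Q^4)² = [[34,21],[21,13]]
Q^16 = (Q^8)² = [[795,185],[185,610]]
Q^33 = (Q^16)²·Q = [[667,590],[590,77]]
Q^66 = (Q^33)² = [[613,266],[266,347]]
Q^133 = (Q^66)²·Q = [[135,613],[613,324]]
Q^266 = (Q^133)² = [[212,667],[667,347]]
F_266 mod 802 = Q^266[0][1] = 667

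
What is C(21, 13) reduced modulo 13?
1

Using Lucas' theorem:
Write n=21 and k=13 in base 13:
n in base 13: [1, 8]
k in base 13: [1, 0]
C(21,13) mod 13 = ∏ C(n_i, k_i) mod 13
Digit binomials (mod 13): C(1,1) = 1; C(8,0) = 1
Product: 1 × 1 = 1 ≡ 1 (mod 13)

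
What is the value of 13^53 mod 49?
6

Repeated squaring. Binary of 53 = 110101.
13^1 ≡ 13 (mod 49); 13^2 ≡ 22 (mod 49); 13^4 ≡ 43 (mod 49); 13^8 ≡ 36 (mod 49); 13^16 ≡ 22 (mod 49); 13^32 ≡ 43 (mod 49)
13^53 = 13^1 × 13^4 × 13^16 × 13^32 ≡ 6 (mod 49)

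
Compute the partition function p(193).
2168627105469

p(n) counts ways to write n as a sum of positive integers (order ignored).
Euler's pentagonal recurrence: p(k) = p(k-1) + p(k-2) - p(k-5) - p(k-7) + p(k-12) + p(k-15) - ... (offsets j(3j∓1)/2, signs ++--, p(0)=1, p(<0)=0).
DP table for k = 0..192: p(0)=1, p(1)=1, p(2)=2, p(3)=3, p(4)=5, p(5)=7, p(6)=11, p(7)=15, p(8)=22, p(9)=30, p(10)=42, p(11)=56, p(12)=77, p(13)=101, p(14)=135, p(15)=176, p(16)=231, p(17)=297, p(18)=385, p(19)=490, p(20)=627, p(21)=792, p(22)=1002, p(23)=1255, p(24)=1575, p(25)=1958, p(26)=2436, p(27)=3010, p(28)=3718, p(29)=4565, p(30)=5604, p(31)=6842, p(32)=8349, p(33)=10143, p(34)=12310, p(35)=14883, p(36)=17977, p(37)=21637, p(38)=26015, p(39)=31185, p(40)=37338, p(41)=44583, p(42)=53174, p(43)=63261, p(44)=75175, p(45)=89134, p(46)=105558, p(47)=124754, p(48)=147273, p(49)=173525, p(50)=204226, p(51)=239943, p(52)=281589, p(53)=329931, p(54)=386155, p(55)=451276, p(56)=526823, p(57)=614154, p(58)=715220, p(59)=831820, p(60)=966467, p(61)=1121505, p(62)=1300156, p(63)=1505499, p(64)=1741630, p(65)=2012558, p(66)=2323520, p(67)=2679689, p(68)=3087735, p(69)=3554345, p(70)=4087968, p(71)=4697205, p(72)=5392783, p(73)=6185689, p(74)=7089500, p(75)=8118264, p(76)=9289091, p(77)=10619863, p(78)=12132164, p(79)=13848650, p(80)=15796476, p(81)=18004327, p(82)=20506255, p(83)=23338469, p(84)=26543660, p(85)=30167357, p(86)=34262962, p(87)=38887673, p(88)=44108109, p(89)=49995925, p(90)=56634173, p(91)=64112359, p(92)=72533807, p(93)=82010177, p(94)=92669720, p(95)=104651419, p(96)=118114304, p(97)=133230930, p(98)=150198136, p(99)=169229875, p(100)=190569292, p(101)=214481126, p(102)=241265379, p(103)=271248950, p(104)=304801365, p(105)=342325709, p(106)=384276336, p(107)=431149389, p(108)=483502844, p(109)=541946240, p(110)=607163746, p(111)=679903203, p(112)=761002156, p(113)=851376628, p(114)=952050665, p(115)=1064144451, p(116)=1188908248, p(117)=1327710076, p(118)=1482074143, p(119)=1653668665, p(120)=1844349560, p(121)=2056148051, p(122)=2291320912, p(123)=2552338241, p(124)=2841940500, p(125)=3163127352, p(126)=3519222692, p(127)=3913864295, p(128)=4351078600, p(129)=4835271870, p(130)=5371315400, p(131)=5964539504, p(132)=6620830889, p(133)=7346629512, p(134)=8149040695, p(135)=9035836076, p(136)=10015581680, p(137)=11097645016, p(138)=12292341831, p(139)=13610949895, p(140)=15065878135, p(141)=16670689208, p(142)=18440293320, p(143)=20390982757, p(144)=22540654445, p(145)=24908858009, p(146)=27517052599, p(147)=30388671978, p(148)=33549419497, p(149)=37027355200, p(150)=40853235313, p(151)=45060624582, p(152)=49686288421, p(153)=54770336324, p(154)=60356673280, p(155)=66493182097, p(156)=73232243759, p(157)=80630964769, p(158)=88751778802, p(159)=97662728555, p(160)=107438159466, p(161)=118159068427, p(162)=129913904637, p(163)=142798995930, p(164)=156919475295, p(165)=172389800255, p(166)=189334822579, p(167)=207890420102, p(168)=228204732751, p(169)=250438925115, p(170)=274768617130, p(171)=301384802048, p(172)=330495499613, p(173)=362326859895, p(174)=397125074750, p(175)=435157697830, p(176)=476715857290, p(177)=522115831195, p(178)=571701605655, p(179)=625846753120, p(180)=684957390936, p(181)=749474411781, p(182)=819876908323, p(183)=896684817527, p(184)=980462880430, p(185)=1071823774337, p(186)=1171432692373, p(187)=1280011042268, p(188)=1398341745571, p(189)=1527273599625, p(190)=1667727404093, p(191)=1820701100652, p(192)=1987276856363.
Final step: p(193) = p(192) + p(191) - p(188) - p(186) + p(181) + p(178) - p(171) - p(167) + p(158) + p(153) - p(142) - p(136) + p(123) + p(116) - p(101) - p(93) + p(76) + p(67) - p(48) - p(38) + p(17) + p(6)
= 1987276856363 + 1820701100652 - 1398341745571 - 1171432692373 + 749474411781 + 571701605655 - 301384802048 - 207890420102 + 88751778802 + 54770336324 - 18440293320 - 10015581680 + 2552338241 + 1188908248 - 214481126 - 82010177 + 9289091 + 2679689 - 147273 - 26015 + 297 + 11
= 2168627105469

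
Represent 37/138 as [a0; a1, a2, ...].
[0; 3, 1, 2, 1, 2, 3]

Euclidean algorithm steps:
37 = 0 × 138 + 37
138 = 3 × 37 + 27
37 = 1 × 27 + 10
27 = 2 × 10 + 7
10 = 1 × 7 + 3
7 = 2 × 3 + 1
3 = 3 × 1 + 0
Continued fraction: [0; 3, 1, 2, 1, 2, 3]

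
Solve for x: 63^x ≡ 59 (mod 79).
19

Baby-step giant-step with step n = ⌈√79⌉ = 9.
Baby steps 63^j mod 79 (j:value) for j=0..8: 0:1, 1:63, 2:19, 3:12, 4:45, 5:70, 6:65, 7:66, 8:50.
Giant-step multiplier: 63^(-9) ≡ 63^(78-9) = 63^69 ≡ 71 (mod 79).
Giant steps γ_i = 59·71^i mod 79: γ_0=59, γ_1=2, γ_2=63 (in table at j=1).
x = i·n + j = 2·9 + 1 = 19.
Check: 63^19 ≡ 59 (mod 79).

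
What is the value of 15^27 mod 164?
7

Repeated squaring. Binary of 27 = 11011.
15^1 ≡ 15 (mod 164); 15^2 ≡ 61 (mod 164); 15^4 ≡ 113 (mod 164); 15^8 ≡ 141 (mod 164); 15^16 ≡ 37 (mod 164)
15^27 = 15^1 × 15^2 × 15^8 × 15^16 ≡ 7 (mod 164)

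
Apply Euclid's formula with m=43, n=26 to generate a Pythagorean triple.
(1173, 2236, 2525)

Euclid's formula: a = m² - n², b = 2mn, c = m² + n²
m = 43, n = 26
a = 43² - 26² = 1849 - 676 = 1173
b = 2 × 43 × 26 = 2236
c = 43² + 26² = 1849 + 676 = 2525
Verification: 1173² + 2236² = 1375929 + 4999696 = 6375625 = 2525² ✓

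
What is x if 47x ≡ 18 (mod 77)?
x ≡ 61 (mod 77)

gcd(47, 77) = 1, which divides 18, so solutions exist.
Find 47^(-1) mod 77 by the extended Euclidean algorithm:
77 = 1 × 47 + 30  ⟹  30 = (1)·77 + (-1)·47
47 = 1 × 30 + 17  ⟹  17 = (-1)·77 + (2)·47
30 = 1 × 17 + 13  ⟹  13 = (2)·77 + (-3)·47
17 = 1 × 13 + 4  ⟹  4 = (-3)·77 + (5)·47
13 = 3 × 4 + 1  ⟹  1 = (11)·77 + (-18)·47
So (-18)·47 ≡ 1 (mod 77), i.e. 47^(-1) ≡ -18 ≡ 59 (mod 77).
x ≡ 59 × 18 = 1062 ≡ 61 (mod 77).
Check: 47 × 61 = 2867 ≡ 18 (mod 77).
Unique solution: x ≡ 61 (mod 77)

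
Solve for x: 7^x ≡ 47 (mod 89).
30

Baby-step giant-step with step n = ⌈√89⌉ = 10.
Baby steps 7^j mod 89 (j:value) for j=0..9: 0:1, 1:7, 2:49, 3:76, 4:87, 5:75, 6:80, 7:26, 8:4, 9:28.
Giant-step multiplier: 7^(-10) ≡ 7^(88-10) = 7^78 ≡ 5 (mod 89).
Giant steps γ_i = 47·5^i mod 89: γ_0=47, γ_1=57, γ_2=18, γ_3=1 (in table at j=0).
x = i·n + j = 3·10 + 0 = 30.
Check: 7^30 ≡ 47 (mod 89).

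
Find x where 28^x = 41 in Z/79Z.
69

Baby-step giant-step with step n = ⌈√79⌉ = 9.
Baby steps 28^j mod 79 (j:value) for j=0..8: 0:1, 1:28, 2:73, 3:69, 4:36, 5:60, 6:21, 7:35, 8:32.
Giant-step multiplier: 28^(-9) ≡ 28^(78-9) = 28^69 ≡ 41 (mod 79).
Giant steps γ_i = 41·41^i mod 79: γ_0=41, γ_1=22, γ_2=33, γ_3=10, γ_4=15, γ_5=62, γ_6=14, γ_7=21 (in table at j=6).
x = i·n + j = 7·9 + 6 = 69.
Check: 28^69 ≡ 41 (mod 79).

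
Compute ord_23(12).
11

23 is prime, so ord(12) divides φ(23) = 22.
Divisors of 22: 1, 2, 11, 22.
Repeated squaring: 12^1 ≡ 12, 12^2 ≡ 6, 12^4 ≡ 13, 12^8 ≡ 8, 12^16 ≡ 18 (mod 23).
Test 12^d mod 23 for each divisor d in increasing order:
12^1 ≡ 12
12^2 ≡ 6
12^11 = 12^8·12^2·12^1 ≡ 1  ← first divisor giving 1
The order is 11.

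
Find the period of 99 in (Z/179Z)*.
178

179 is prime, so ord(99) divides φ(179) = 178.
Divisors of 178: 1, 2, 89, 178.
Repeated squaring: 99^1 ≡ 99, 99^2 ≡ 135, 99^4 ≡ 146, 99^8 ≡ 15, 99^16 ≡ 46, 99^32 ≡ 147, 99^64 ≡ 129, 99^128 ≡ 173 (mod 179).
Test 99^d mod 179 for each divisor d in increasing order:
99^1 ≡ 99
99^2 ≡ 135
99^89 = 99^64·99^16·99^8·99^1 ≡ 178
99^178 = 99^128·99^32·99^16·99^2 ≡ 1  ← first divisor giving 1
The order is 178.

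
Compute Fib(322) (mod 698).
59

Matrix identity: Q^n = [[F_(n+1), F_n], [F_n, F_(n-1)]] with Q = [[1,1],[1,0]].
n = 322 = 101000010₂. Square-and-multiply, entries mod 698:
Q^1 = [[1,1],[1,0]]
Q^2 = (Q^1)² = [[2,1],[1,1]]
Q^5 = (Q^2)²·Q = [[8,5],[5,3]]
Q^10 = (Q^5)² = [[89,55],[55,34]]
Q^20 = (Q^10)² = [[476,483],[483,691]]
Q^40 = (Q^20)² = [[581,375],[375,206]]
Q^80 = (Q^40)² = [[56,569],[569,185]]
Q^161 = (Q^80)²·Q = [[554,233],[233,321]]
Q^322 = (Q^161)² = [[339,59],[59,280]]
F_322 mod 698 = Q^322[0][1] = 59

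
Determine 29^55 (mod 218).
29

Repeated squaring. Binary of 55 = 110111.
29^1 ≡ 29 (mod 218); 29^2 ≡ 187 (mod 218); 29^4 ≡ 89 (mod 218); 29^8 ≡ 73 (mod 218); 29^16 ≡ 97 (mod 218); 29^32 ≡ 35 (mod 218)
29^55 = 29^1 × 29^2 × 29^4 × 29^16 × 29^32 ≡ 29 (mod 218)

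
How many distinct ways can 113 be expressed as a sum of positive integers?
851376628

p(n) counts ways to write n as a sum of positive integers (order ignored).
Euler's pentagonal recurrence: p(k) = p(k-1) + p(k-2) - p(k-5) - p(k-7) + p(k-12) + p(k-15) - ... (offsets j(3j∓1)/2, signs ++--, p(0)=1, p(<0)=0).
DP table for k = 0..112: p(0)=1, p(1)=1, p(2)=2, p(3)=3, p(4)=5, p(5)=7, p(6)=11, p(7)=15, p(8)=22, p(9)=30, p(10)=42, p(11)=56, p(12)=77, p(13)=101, p(14)=135, p(15)=176, p(16)=231, p(17)=297, p(18)=385, p(19)=490, p(20)=627, p(21)=792, p(22)=1002, p(23)=1255, p(24)=1575, p(25)=1958, p(26)=2436, p(27)=3010, p(28)=3718, p(29)=4565, p(30)=5604, p(31)=6842, p(32)=8349, p(33)=10143, p(34)=12310, p(35)=14883, p(36)=17977, p(37)=21637, p(38)=26015, p(39)=31185, p(40)=37338, p(41)=44583, p(42)=53174, p(43)=63261, p(44)=75175, p(45)=89134, p(46)=105558, p(47)=124754, p(48)=147273, p(49)=173525, p(50)=204226, p(51)=239943, p(52)=281589, p(53)=329931, p(54)=386155, p(55)=451276, p(56)=526823, p(57)=614154, p(58)=715220, p(59)=831820, p(60)=966467, p(61)=1121505, p(62)=1300156, p(63)=1505499, p(64)=1741630, p(65)=2012558, p(66)=2323520, p(67)=2679689, p(68)=3087735, p(69)=3554345, p(70)=4087968, p(71)=4697205, p(72)=5392783, p(73)=6185689, p(74)=7089500, p(75)=8118264, p(76)=9289091, p(77)=10619863, p(78)=12132164, p(79)=13848650, p(80)=15796476, p(81)=18004327, p(82)=20506255, p(83)=23338469, p(84)=26543660, p(85)=30167357, p(86)=34262962, p(87)=38887673, p(88)=44108109, p(89)=49995925, p(90)=56634173, p(91)=64112359, p(92)=72533807, p(93)=82010177, p(94)=92669720, p(95)=104651419, p(96)=118114304, p(97)=133230930, p(98)=150198136, p(99)=169229875, p(100)=190569292, p(101)=214481126, p(102)=241265379, p(103)=271248950, p(104)=304801365, p(105)=342325709, p(106)=384276336, p(107)=431149389, p(108)=483502844, p(109)=541946240, p(110)=607163746, p(111)=679903203, p(112)=761002156.
Final step: p(113) = p(112) + p(111) - p(108) - p(106) + p(101) + p(98) - p(91) - p(87) + p(78) + p(73) - p(62) - p(56) + p(43) + p(36) - p(21) - p(13)
= 761002156 + 679903203 - 483502844 - 384276336 + 214481126 + 150198136 - 64112359 - 38887673 + 12132164 + 6185689 - 1300156 - 526823 + 63261 + 17977 - 792 - 101
= 851376628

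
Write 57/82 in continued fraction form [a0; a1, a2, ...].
[0; 1, 2, 3, 1, 1, 3]

Euclidean algorithm steps:
57 = 0 × 82 + 57
82 = 1 × 57 + 25
57 = 2 × 25 + 7
25 = 3 × 7 + 4
7 = 1 × 4 + 3
4 = 1 × 3 + 1
3 = 3 × 1 + 0
Continued fraction: [0; 1, 2, 3, 1, 1, 3]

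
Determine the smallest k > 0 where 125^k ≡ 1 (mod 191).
19

191 is prime, so ord(125) divides φ(191) = 190.
Divisors of 190: 1, 2, 5, 10, 19, 38, 95, 190.
Repeated squaring: 125^1 ≡ 125, 125^2 ≡ 154, 125^4 ≡ 32, 125^8 ≡ 69, 125^16 ≡ 177, 125^32 ≡ 5, 125^64 ≡ 25, 125^128 ≡ 52 (mod 191).
Test 125^d mod 191 for each divisor d in increasing order:
125^1 ≡ 125
125^2 ≡ 154
125^5 = 125^4·125^1 ≡ 180
125^10 = 125^8·125^2 ≡ 121
125^19 = 125^16·125^2·125^1 ≡ 1  ← first divisor giving 1
The order is 19.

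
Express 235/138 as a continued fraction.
[1; 1, 2, 2, 1, 2, 1, 3]

Euclidean algorithm steps:
235 = 1 × 138 + 97
138 = 1 × 97 + 41
97 = 2 × 41 + 15
41 = 2 × 15 + 11
15 = 1 × 11 + 4
11 = 2 × 4 + 3
4 = 1 × 3 + 1
3 = 3 × 1 + 0
Continued fraction: [1; 1, 2, 2, 1, 2, 1, 3]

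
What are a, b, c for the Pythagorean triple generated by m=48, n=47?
(95, 4512, 4513)

Euclid's formula: a = m² - n², b = 2mn, c = m² + n²
m = 48, n = 47
a = 48² - 47² = 2304 - 2209 = 95
b = 2 × 48 × 47 = 4512
c = 48² + 47² = 2304 + 2209 = 4513
Verification: 95² + 4512² = 9025 + 20358144 = 20367169 = 4513² ✓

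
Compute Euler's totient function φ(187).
160

187 = 11 × 17
φ(n) = n × ∏(1 - 1/p) for each prime p dividing n
φ(187) = 187 × (1 - 1/11) × (1 - 1/17) = 160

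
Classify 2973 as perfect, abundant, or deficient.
deficient

Proper divisors of 2973: sum = 1 + 3 + 991 = 995
Since 995 < 2973, 2973 is deficient.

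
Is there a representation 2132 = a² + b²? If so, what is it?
4² + 46² (a=4, b=46)

Factorization: 2132 = 2^2 × 13 × 41
By Fermat: n is sum of two squares iff every prime p ≡ 3 (mod 4) appears to even power.
All primes ≡ 3 (mod 4) appear to even power.
Search a = 0, 1, 2, … for 2132 - a² a perfect square: first hit at a = 4: 2132 - 16 = 2116 = 46².
2132 = 4² + 46² = 16 + 2116 ✓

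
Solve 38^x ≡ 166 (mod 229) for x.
161

Baby-step giant-step with step n = ⌈√229⌉ = 16.
Baby steps 38^j mod 229 (j:value) for j=0..15: 0:1, 1:38, 2:70, 3:141, 4:91, 5:23, 6:187, 7:7, 8:37, 9:32, 10:71, 11:179, 12:161, 13:164, 14:49, 15:30.
Giant-step multiplier: 38^(-16) ≡ 38^(228-16) = 38^212 ≡ 183 (mod 229).
Giant steps γ_i = 166·183^i mod 229: γ_0=166, γ_1=150, γ_2=199, γ_3=6, γ_4=182, γ_5=101, γ_6=163, γ_7=59, γ_8=34, γ_9=39, γ_10=38 (in table at j=1).
x = i·n + j = 10·16 + 1 = 161.
Check: 38^161 ≡ 166 (mod 229).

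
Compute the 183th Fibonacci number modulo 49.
27

Matrix identity: Q^n = [[F_(n+1), F_n], [F_n, F_(n-1)]] with Q = [[1,1],[1,0]].
n = 183 = 10110111₂. Square-and-multiply, entries mod 49:
Q^1 = [[1,1],[1,0]]
Q^2 = (Q^1)² = [[2,1],[1,1]]
Q^5 = (Q^2)²·Q = [[8,5],[5,3]]
Q^11 = (Q^5)²·Q = [[46,40],[40,6]]
Q^22 = (Q^11)² = [[41,22],[22,19]]
Q^45 = (Q^22)²·Q = [[6,9],[9,46]]
Q^91 = (Q^45)²·Q = [[46,19],[19,27]]
Q^183 = (Q^91)²·Q = [[42,27],[27,15]]
F_183 mod 49 = Q^183[0][1] = 27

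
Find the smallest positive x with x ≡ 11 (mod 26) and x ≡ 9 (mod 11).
141

Using Chinese Remainder Theorem:
M = 26 × 11 = 286
M1 = 11, M2 = 26
y1 = 11^(-1) mod 26 = 19
y2 = 26^(-1) mod 11 = 3
x = (11×11×19 + 9×26×3) mod 286 = 141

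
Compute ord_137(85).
136

137 is prime, so ord(85) divides φ(137) = 136.
Divisors of 136: 1, 2, 4, 8, 17, 34, 68, 136.
Repeated squaring: 85^1 ≡ 85, 85^2 ≡ 101, 85^4 ≡ 63, 85^8 ≡ 133, 85^16 ≡ 16, 85^32 ≡ 119, 85^64 ≡ 50, 85^128 ≡ 34 (mod 137).
Test 85^d mod 137 for each divisor d in increasing order:
85^1 ≡ 85
85^2 ≡ 101
85^4 ≡ 63
85^8 ≡ 133
85^17 = 85^16·85^1 ≡ 127
85^34 = 85^32·85^2 ≡ 100
85^68 = 85^64·85^4 ≡ 136
85^136 = 85^128·85^8 ≡ 1  ← first divisor giving 1
The order is 136.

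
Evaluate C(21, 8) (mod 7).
0

Using Lucas' theorem:
Write n=21 and k=8 in base 7:
n in base 7: [3, 0]
k in base 7: [1, 1]
C(21,8) mod 7 = ∏ C(n_i, k_i) mod 7
Digit binomials (mod 7): C(3,1) = 3; C(0,1) = 0 (k_i > n_i)
Product: 3 × 0 = 0 ≡ 0 (mod 7)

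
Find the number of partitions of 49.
173525

p(n) counts ways to write n as a sum of positive integers (order ignored).
Euler's pentagonal recurrence: p(k) = p(k-1) + p(k-2) - p(k-5) - p(k-7) + p(k-12) + p(k-15) - ... (offsets j(3j∓1)/2, signs ++--, p(0)=1, p(<0)=0).
DP table for k = 0..48: p(0)=1, p(1)=1, p(2)=2, p(3)=3, p(4)=5, p(5)=7, p(6)=11, p(7)=15, p(8)=22, p(9)=30, p(10)=42, p(11)=56, p(12)=77, p(13)=101, p(14)=135, p(15)=176, p(16)=231, p(17)=297, p(18)=385, p(19)=490, p(20)=627, p(21)=792, p(22)=1002, p(23)=1255, p(24)=1575, p(25)=1958, p(26)=2436, p(27)=3010, p(28)=3718, p(29)=4565, p(30)=5604, p(31)=6842, p(32)=8349, p(33)=10143, p(34)=12310, p(35)=14883, p(36)=17977, p(37)=21637, p(38)=26015, p(39)=31185, p(40)=37338, p(41)=44583, p(42)=53174, p(43)=63261, p(44)=75175, p(45)=89134, p(46)=105558, p(47)=124754, p(48)=147273.
Final step: p(49) = p(48) + p(47) - p(44) - p(42) + p(37) + p(34) - p(27) - p(23) + p(14) + p(9)
= 147273 + 124754 - 75175 - 53174 + 21637 + 12310 - 3010 - 1255 + 135 + 30
= 173525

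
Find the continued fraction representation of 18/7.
[2; 1, 1, 3]

Euclidean algorithm steps:
18 = 2 × 7 + 4
7 = 1 × 4 + 3
4 = 1 × 3 + 1
3 = 3 × 1 + 0
Continued fraction: [2; 1, 1, 3]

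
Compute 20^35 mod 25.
0

Repeated squaring. Binary of 35 = 100011.
20^1 ≡ 20 (mod 25); 20^2 ≡ 0 (mod 25); 20^4 ≡ 0 (mod 25); 20^8 ≡ 0 (mod 25); 20^16 ≡ 0 (mod 25); 20^32 ≡ 0 (mod 25)
20^35 = 20^1 × 20^2 × 20^32 ≡ 0 (mod 25)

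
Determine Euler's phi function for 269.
268

269 = 269
φ(n) = n × ∏(1 - 1/p) for each prime p dividing n
φ(269) = 269 × (1 - 1/269) = 268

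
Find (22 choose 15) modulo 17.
0

Using Lucas' theorem:
Write n=22 and k=15 in base 17:
n in base 17: [1, 5]
k in base 17: [0, 15]
C(22,15) mod 17 = ∏ C(n_i, k_i) mod 17
Digit binomials (mod 17): C(1,0) = 1; C(5,15) = 0 (k_i > n_i)
Product: 1 × 0 = 0 ≡ 0 (mod 17)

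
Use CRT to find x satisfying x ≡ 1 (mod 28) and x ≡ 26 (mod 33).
785

Using Chinese Remainder Theorem:
M = 28 × 33 = 924
M1 = 33, M2 = 28
y1 = 33^(-1) mod 28 = 17
y2 = 28^(-1) mod 33 = 13
x = (1×33×17 + 26×28×13) mod 924 = 785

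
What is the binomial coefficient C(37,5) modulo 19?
18

Using Lucas' theorem:
Write n=37 and k=5 in base 19:
n in base 19: [1, 18]
k in base 19: [0, 5]
C(37,5) mod 19 = ∏ C(n_i, k_i) mod 19
Digit binomials (mod 19): C(1,0) = 1; C(18,5) = 8568 ≡ 18
Product: 1 × 18 = 18 ≡ 18 (mod 19)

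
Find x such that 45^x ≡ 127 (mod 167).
146

Baby-step giant-step with step n = ⌈√167⌉ = 13.
Baby steps 45^j mod 167 (j:value) for j=0..12: 0:1, 1:45, 2:21, 3:110, 4:107, 5:139, 6:76, 7:80, 8:93, 9:10, 10:116, 11:43, 12:98.
Giant-step multiplier: 45^(-13) ≡ 45^(166-13) = 45^153 ≡ 140 (mod 167).
Giant steps γ_i = 127·140^i mod 167: γ_0=127, γ_1=78, γ_2=65, γ_3=82, γ_4=124, γ_5=159, γ_6=49, γ_7=13, γ_8=150, γ_9=125, γ_10=132, γ_11=110 (in table at j=3).
x = i·n + j = 11·13 + 3 = 146.
Check: 45^146 ≡ 127 (mod 167).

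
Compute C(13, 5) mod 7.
6

Using Lucas' theorem:
Write n=13 and k=5 in base 7:
n in base 7: [1, 6]
k in base 7: [0, 5]
C(13,5) mod 7 = ∏ C(n_i, k_i) mod 7
Digit binomials (mod 7): C(1,0) = 1; C(6,5) = 6
Product: 1 × 6 = 6 ≡ 6 (mod 7)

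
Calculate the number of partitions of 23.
1255

p(n) counts ways to write n as a sum of positive integers (order ignored).
Euler's pentagonal recurrence: p(k) = p(k-1) + p(k-2) - p(k-5) - p(k-7) + p(k-12) + p(k-15) - ... (offsets j(3j∓1)/2, signs ++--, p(0)=1, p(<0)=0).
DP table for k = 0..22: p(0)=1, p(1)=1, p(2)=2, p(3)=3, p(4)=5, p(5)=7, p(6)=11, p(7)=15, p(8)=22, p(9)=30, p(10)=42, p(11)=56, p(12)=77, p(13)=101, p(14)=135, p(15)=176, p(16)=231, p(17)=297, p(18)=385, p(19)=490, p(20)=627, p(21)=792, p(22)=1002.
Final step: p(23) = p(22) + p(21) - p(18) - p(16) + p(11) + p(8) - p(1)
= 1002 + 792 - 385 - 231 + 56 + 22 - 1
= 1255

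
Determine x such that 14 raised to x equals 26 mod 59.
36

Baby-step giant-step with step n = ⌈√59⌉ = 8.
Baby steps 14^j mod 59 (j:value) for j=0..7: 0:1, 1:14, 2:19, 3:30, 4:7, 5:39, 6:15, 7:33.
Giant-step multiplier: 14^(-8) ≡ 14^(58-8) = 14^50 ≡ 53 (mod 59).
Giant steps γ_i = 26·53^i mod 59: γ_0=26, γ_1=21, γ_2=51, γ_3=48, γ_4=7 (in table at j=4).
x = i·n + j = 4·8 + 4 = 36.
Check: 14^36 ≡ 26 (mod 59).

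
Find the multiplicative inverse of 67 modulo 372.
211

gcd(67, 372) = 1, so the inverse exists.
Extended Euclidean algorithm on (372, 67):
372 = 5 × 67 + 37  ⟹  37 = (1)·372 + (-5)·67
67 = 1 × 37 + 30  ⟹  30 = (-1)·372 + (6)·67
37 = 1 × 30 + 7  ⟹  7 = (2)·372 + (-11)·67
30 = 4 × 7 + 2  ⟹  2 = (-9)·372 + (50)·67
7 = 3 × 2 + 1  ⟹  1 = (29)·372 + (-161)·67
So (-161)·67 ≡ 1 (mod 372), i.e. 67^(-1) ≡ -161 ≡ 211 (mod 372).
Check: 67 × 211 = 14137 ≡ 1 (mod 372)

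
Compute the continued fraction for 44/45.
[0; 1, 44]

Euclidean algorithm steps:
44 = 0 × 45 + 44
45 = 1 × 44 + 1
44 = 44 × 1 + 0
Continued fraction: [0; 1, 44]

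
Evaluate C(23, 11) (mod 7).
0

Using Lucas' theorem:
Write n=23 and k=11 in base 7:
n in base 7: [3, 2]
k in base 7: [1, 4]
C(23,11) mod 7 = ∏ C(n_i, k_i) mod 7
Digit binomials (mod 7): C(3,1) = 3; C(2,4) = 0 (k_i > n_i)
Product: 3 × 0 = 0 ≡ 0 (mod 7)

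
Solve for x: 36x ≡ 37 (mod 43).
x ≡ 7 (mod 43)

gcd(36, 43) = 1, which divides 37, so solutions exist.
Find 36^(-1) mod 43 by the extended Euclidean algorithm:
43 = 1 × 36 + 7  ⟹  7 = (1)·43 + (-1)·36
36 = 5 × 7 + 1  ⟹  1 = (-5)·43 + (6)·36
So (6)·36 ≡ 1 (mod 43), i.e. 36^(-1) ≡ 6 (mod 43).
x ≡ 6 × 37 = 222 ≡ 7 (mod 43).
Check: 36 × 7 = 252 ≡ 37 (mod 43).
Unique solution: x ≡ 7 (mod 43)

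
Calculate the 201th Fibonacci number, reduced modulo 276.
34

Matrix identity: Q^n = [[F_(n+1), F_n], [F_n, F_(n-1)]] with Q = [[1,1],[1,0]].
n = 201 = 11001001₂. Square-and-multiply, entries mod 276:
Q^1 = [[1,1],[1,0]]
Q^3 = (Q^1)²·Q = [[3,2],[2,1]]
Q^6 = (Q^3)² = [[13,8],[8,5]]
Q^12 = (Q^6)² = [[233,144],[144,89]]
Q^25 = (Q^12)²·Q = [[229,229],[229,0]]
Q^50 = (Q^25)² = [[2,1],[1,1]]
Q^100 = (Q^50)² = [[5,3],[3,2]]
Q^201 = (Q^100)²·Q = [[55,34],[34,21]]
F_201 mod 276 = Q^201[0][1] = 34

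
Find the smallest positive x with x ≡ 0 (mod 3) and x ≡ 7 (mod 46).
99

Using Chinese Remainder Theorem:
M = 3 × 46 = 138
M1 = 46, M2 = 3
y1 = 46^(-1) mod 3 = 1
y2 = 3^(-1) mod 46 = 31
x = (0×46×1 + 7×3×31) mod 138 = 99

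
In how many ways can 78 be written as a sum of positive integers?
12132164

p(n) counts ways to write n as a sum of positive integers (order ignored).
Euler's pentagonal recurrence: p(k) = p(k-1) + p(k-2) - p(k-5) - p(k-7) + p(k-12) + p(k-15) - ... (offsets j(3j∓1)/2, signs ++--, p(0)=1, p(<0)=0).
DP table for k = 0..77: p(0)=1, p(1)=1, p(2)=2, p(3)=3, p(4)=5, p(5)=7, p(6)=11, p(7)=15, p(8)=22, p(9)=30, p(10)=42, p(11)=56, p(12)=77, p(13)=101, p(14)=135, p(15)=176, p(16)=231, p(17)=297, p(18)=385, p(19)=490, p(20)=627, p(21)=792, p(22)=1002, p(23)=1255, p(24)=1575, p(25)=1958, p(26)=2436, p(27)=3010, p(28)=3718, p(29)=4565, p(30)=5604, p(31)=6842, p(32)=8349, p(33)=10143, p(34)=12310, p(35)=14883, p(36)=17977, p(37)=21637, p(38)=26015, p(39)=31185, p(40)=37338, p(41)=44583, p(42)=53174, p(43)=63261, p(44)=75175, p(45)=89134, p(46)=105558, p(47)=124754, p(48)=147273, p(49)=173525, p(50)=204226, p(51)=239943, p(52)=281589, p(53)=329931, p(54)=386155, p(55)=451276, p(56)=526823, p(57)=614154, p(58)=715220, p(59)=831820, p(60)=966467, p(61)=1121505, p(62)=1300156, p(63)=1505499, p(64)=1741630, p(65)=2012558, p(66)=2323520, p(67)=2679689, p(68)=3087735, p(69)=3554345, p(70)=4087968, p(71)=4697205, p(72)=5392783, p(73)=6185689, p(74)=7089500, p(75)=8118264, p(76)=9289091, p(77)=10619863.
Final step: p(78) = p(77) + p(76) - p(73) - p(71) + p(66) + p(63) - p(56) - p(52) + p(43) + p(38) - p(27) - p(21) + p(8) + p(1)
= 10619863 + 9289091 - 6185689 - 4697205 + 2323520 + 1505499 - 526823 - 281589 + 63261 + 26015 - 3010 - 792 + 22 + 1
= 12132164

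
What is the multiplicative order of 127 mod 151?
25

151 is prime, so ord(127) divides φ(151) = 150.
Divisors of 150: 1, 2, 3, 5, 6, 10, 15, 25, 30, 50, 75, 150.
Repeated squaring: 127^1 ≡ 127, 127^2 ≡ 123, 127^4 ≡ 29, 127^8 ≡ 86, 127^16 ≡ 148, 127^32 ≡ 9, 127^64 ≡ 81, 127^128 ≡ 68 (mod 151).
Test 127^d mod 151 for each divisor d in increasing order:
127^1 ≡ 127
127^2 ≡ 123
127^3 = 127^2·127^1 ≡ 68
127^5 = 127^4·127^1 ≡ 59
127^6 = 127^4·127^2 ≡ 94
127^10 = 127^8·127^2 ≡ 8
127^15 = 127^8·127^4·127^2·127^1 ≡ 19
127^25 = 127^16·127^8·127^1 ≡ 1  ← first divisor giving 1
The order is 25.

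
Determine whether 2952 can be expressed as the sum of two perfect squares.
6² + 54² (a=6, b=54)

Factorization: 2952 = 2^3 × 3^2 × 41
By Fermat: n is sum of two squares iff every prime p ≡ 3 (mod 4) appears to even power.
All primes ≡ 3 (mod 4) appear to even power.
Search a = 0, 1, 2, … for 2952 - a² a perfect square: first hit at a = 6: 2952 - 36 = 2916 = 54².
2952 = 6² + 54² = 36 + 2916 ✓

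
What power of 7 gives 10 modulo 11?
5

Baby-step giant-step with step n = ⌈√11⌉ = 4.
Baby steps 7^j mod 11 (j:value) for j=0..3: 0:1, 1:7, 2:5, 3:2.
Giant-step multiplier: 7^(-4) ≡ 7^(10-4) = 7^6 ≡ 4 (mod 11).
Giant steps γ_i = 10·4^i mod 11: γ_0=10, γ_1=7 (in table at j=1).
x = i·n + j = 1·4 + 1 = 5.
Check: 7^5 ≡ 10 (mod 11).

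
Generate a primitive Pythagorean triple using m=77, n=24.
(5353, 3696, 6505)

Euclid's formula: a = m² - n², b = 2mn, c = m² + n²
m = 77, n = 24
a = 77² - 24² = 5929 - 576 = 5353
b = 2 × 77 × 24 = 3696
c = 77² + 24² = 5929 + 576 = 6505
Verification: 5353² + 3696² = 28654609 + 13660416 = 42315025 = 6505² ✓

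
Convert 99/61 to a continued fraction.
[1; 1, 1, 1, 1, 1, 7]

Euclidean algorithm steps:
99 = 1 × 61 + 38
61 = 1 × 38 + 23
38 = 1 × 23 + 15
23 = 1 × 15 + 8
15 = 1 × 8 + 7
8 = 1 × 7 + 1
7 = 7 × 1 + 0
Continued fraction: [1; 1, 1, 1, 1, 1, 7]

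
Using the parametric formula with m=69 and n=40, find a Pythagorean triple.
(3161, 5520, 6361)

Euclid's formula: a = m² - n², b = 2mn, c = m² + n²
m = 69, n = 40
a = 69² - 40² = 4761 - 1600 = 3161
b = 2 × 69 × 40 = 5520
c = 69² + 40² = 4761 + 1600 = 6361
Verification: 3161² + 5520² = 9991921 + 30470400 = 40462321 = 6361² ✓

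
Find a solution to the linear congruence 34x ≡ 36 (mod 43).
x ≡ 39 (mod 43)

gcd(34, 43) = 1, which divides 36, so solutions exist.
Find 34^(-1) mod 43 by the extended Euclidean algorithm:
43 = 1 × 34 + 9  ⟹  9 = (1)·43 + (-1)·34
34 = 3 × 9 + 7  ⟹  7 = (-3)·43 + (4)·34
9 = 1 × 7 + 2  ⟹  2 = (4)·43 + (-5)·34
7 = 3 × 2 + 1  ⟹  1 = (-15)·43 + (19)·34
So (19)·34 ≡ 1 (mod 43), i.e. 34^(-1) ≡ 19 (mod 43).
x ≡ 19 × 36 = 684 ≡ 39 (mod 43).
Check: 34 × 39 = 1326 ≡ 36 (mod 43).
Unique solution: x ≡ 39 (mod 43)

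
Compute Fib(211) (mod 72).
5

Matrix identity: Q^n = [[F_(n+1), F_n], [F_n, F_(n-1)]] with Q = [[1,1],[1,0]].
n = 211 = 11010011₂. Square-and-multiply, entries mod 72:
Q^1 = [[1,1],[1,0]]
Q^3 = (Q^1)²·Q = [[3,2],[2,1]]
Q^6 = (Q^3)² = [[13,8],[8,5]]
Q^13 = (Q^6)²·Q = [[17,17],[17,0]]
Q^26 = (Q^13)² = [[2,1],[1,1]]
Q^52 = (Q^26)² = [[5,3],[3,2]]
Q^105 = (Q^52)²·Q = [[55,34],[34,21]]
Q^211 = (Q^105)²·Q = [[69,5],[5,64]]
F_211 mod 72 = Q^211[0][1] = 5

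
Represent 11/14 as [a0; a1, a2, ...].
[0; 1, 3, 1, 2]

Euclidean algorithm steps:
11 = 0 × 14 + 11
14 = 1 × 11 + 3
11 = 3 × 3 + 2
3 = 1 × 2 + 1
2 = 2 × 1 + 0
Continued fraction: [0; 1, 3, 1, 2]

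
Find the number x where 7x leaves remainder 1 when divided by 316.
271

gcd(7, 316) = 1, so the inverse exists.
Extended Euclidean algorithm on (316, 7):
316 = 45 × 7 + 1  ⟹  1 = (1)·316 + (-45)·7
So (-45)·7 ≡ 1 (mod 316), i.e. 7^(-1) ≡ -45 ≡ 271 (mod 316).
Check: 7 × 271 = 1897 ≡ 1 (mod 316)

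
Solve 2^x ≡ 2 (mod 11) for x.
1

Baby-step giant-step with step n = ⌈√11⌉ = 4.
Baby steps 2^j mod 11 (j:value) for j=0..3: 0:1, 1:2, 2:4, 3:8.
h = 2 is already in the table at j=1, so x = 1.
Check: 2^1 ≡ 2 (mod 11).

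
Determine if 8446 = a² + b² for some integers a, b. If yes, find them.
Not possible

Factorization: 8446 = 2 × 41 × 103
By Fermat: n is sum of two squares iff every prime p ≡ 3 (mod 4) appears to even power.
Prime(s) ≡ 3 (mod 4) with odd exponent: [(103, 1)]
Therefore 8446 cannot be expressed as a² + b².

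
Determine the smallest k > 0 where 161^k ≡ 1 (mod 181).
45

181 is prime, so ord(161) divides φ(181) = 180.
Divisors of 180: 1, 2, 3, 4, 5, 6, 9, 10, 12, 15, 18, 20, 30, 36, 45, 60, 90, 180.
Repeated squaring: 161^1 ≡ 161, 161^2 ≡ 38, 161^4 ≡ 177, 161^8 ≡ 16, 161^16 ≡ 75, 161^32 ≡ 14, 161^64 ≡ 15, 161^128 ≡ 44 (mod 181).
Test 161^d mod 181 for each divisor d in increasing order:
161^1 ≡ 161
161^2 ≡ 38
161^3 = 161^2·161^1 ≡ 145
161^4 ≡ 177
161^5 = 161^4·161^1 ≡ 80
161^6 = 161^4·161^2 ≡ 29
161^9 = 161^8·161^1 ≡ 42
161^10 = 161^8·161^2 ≡ 65
161^12 = 161^8·161^4 ≡ 117
161^15 = 161^8·161^4·161^2·161^1 ≡ 132
161^18 = 161^16·161^2 ≡ 135
161^20 = 161^16·161^4 ≡ 62
161^30 = 161^16·161^8·161^4·161^2 ≡ 48
161^36 = 161^32·161^4 ≡ 125
161^45 = 161^32·161^8·161^4·161^1 ≡ 1  ← first divisor giving 1
The order is 45.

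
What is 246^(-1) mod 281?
8

gcd(246, 281) = 1, so the inverse exists.
Extended Euclidean algorithm on (281, 246):
281 = 1 × 246 + 35  ⟹  35 = (1)·281 + (-1)·246
246 = 7 × 35 + 1  ⟹  1 = (-7)·281 + (8)·246
So (8)·246 ≡ 1 (mod 281), i.e. 246^(-1) ≡ 8 (mod 281).
Check: 246 × 8 = 1968 ≡ 1 (mod 281)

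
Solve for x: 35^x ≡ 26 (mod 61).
31

Baby-step giant-step with step n = ⌈√61⌉ = 8.
Baby steps 35^j mod 61 (j:value) for j=0..7: 0:1, 1:35, 2:5, 3:53, 4:25, 5:21, 6:3, 7:44.
Giant-step multiplier: 35^(-8) ≡ 35^(60-8) = 35^52 ≡ 57 (mod 61).
Giant steps γ_i = 26·57^i mod 61: γ_0=26, γ_1=18, γ_2=50, γ_3=44 (in table at j=7).
x = i·n + j = 3·8 + 7 = 31.
Check: 35^31 ≡ 26 (mod 61).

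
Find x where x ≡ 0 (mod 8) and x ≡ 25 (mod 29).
112

Using Chinese Remainder Theorem:
M = 8 × 29 = 232
M1 = 29, M2 = 8
y1 = 29^(-1) mod 8 = 5
y2 = 8^(-1) mod 29 = 11
x = (0×29×5 + 25×8×11) mod 232 = 112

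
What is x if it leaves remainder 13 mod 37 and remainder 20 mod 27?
938

Using Chinese Remainder Theorem:
M = 37 × 27 = 999
M1 = 27, M2 = 37
y1 = 27^(-1) mod 37 = 11
y2 = 37^(-1) mod 27 = 19
x = (13×27×11 + 20×37×19) mod 999 = 938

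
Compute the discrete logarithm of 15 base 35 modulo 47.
9

Baby-step giant-step with step n = ⌈√47⌉ = 7.
Baby steps 35^j mod 47 (j:value) for j=0..6: 0:1, 1:35, 2:3, 3:11, 4:9, 5:33, 6:27.
Giant-step multiplier: 35^(-7) ≡ 35^(46-7) = 35^39 ≡ 19 (mod 47).
Giant steps γ_i = 15·19^i mod 47: γ_0=15, γ_1=3 (in table at j=2).
x = i·n + j = 1·7 + 2 = 9.
Check: 35^9 ≡ 15 (mod 47).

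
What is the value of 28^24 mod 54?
28

Repeated squaring. Binary of 24 = 11000.
28^1 ≡ 28 (mod 54); 28^2 ≡ 28 (mod 54); 28^4 ≡ 28 (mod 54); 28^8 ≡ 28 (mod 54); 28^16 ≡ 28 (mod 54)
28^24 = 28^8 × 28^16 ≡ 28 (mod 54)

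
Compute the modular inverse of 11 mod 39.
32

gcd(11, 39) = 1, so the inverse exists.
Extended Euclidean algorithm on (39, 11):
39 = 3 × 11 + 6  ⟹  6 = (1)·39 + (-3)·11
11 = 1 × 6 + 5  ⟹  5 = (-1)·39 + (4)·11
6 = 1 × 5 + 1  ⟹  1 = (2)·39 + (-7)·11
So (-7)·11 ≡ 1 (mod 39), i.e. 11^(-1) ≡ -7 ≡ 32 (mod 39).
Check: 11 × 32 = 352 ≡ 1 (mod 39)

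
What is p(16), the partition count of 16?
231

p(n) counts ways to write n as a sum of positive integers (order ignored).
Euler's pentagonal recurrence: p(k) = p(k-1) + p(k-2) - p(k-5) - p(k-7) + p(k-12) + p(k-15) - ... (offsets j(3j∓1)/2, signs ++--, p(0)=1, p(<0)=0).
DP table for k = 0..15: p(0)=1, p(1)=1, p(2)=2, p(3)=3, p(4)=5, p(5)=7, p(6)=11, p(7)=15, p(8)=22, p(9)=30, p(10)=42, p(11)=56, p(12)=77, p(13)=101, p(14)=135, p(15)=176.
Final step: p(16) = p(15) + p(14) - p(11) - p(9) + p(4) + p(1)
= 176 + 135 - 56 - 30 + 5 + 1
= 231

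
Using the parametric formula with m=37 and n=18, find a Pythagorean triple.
(1045, 1332, 1693)

Euclid's formula: a = m² - n², b = 2mn, c = m² + n²
m = 37, n = 18
a = 37² - 18² = 1369 - 324 = 1045
b = 2 × 37 × 18 = 1332
c = 37² + 18² = 1369 + 324 = 1693
Verification: 1045² + 1332² = 1092025 + 1774224 = 2866249 = 1693² ✓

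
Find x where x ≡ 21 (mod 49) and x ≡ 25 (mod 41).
1050

Using Chinese Remainder Theorem:
M = 49 × 41 = 2009
M1 = 41, M2 = 49
y1 = 41^(-1) mod 49 = 6
y2 = 49^(-1) mod 41 = 36
x = (21×41×6 + 25×49×36) mod 2009 = 1050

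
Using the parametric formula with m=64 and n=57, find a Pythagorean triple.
(847, 7296, 7345)

Euclid's formula: a = m² - n², b = 2mn, c = m² + n²
m = 64, n = 57
a = 64² - 57² = 4096 - 3249 = 847
b = 2 × 64 × 57 = 7296
c = 64² + 57² = 4096 + 3249 = 7345
Verification: 847² + 7296² = 717409 + 53231616 = 53949025 = 7345² ✓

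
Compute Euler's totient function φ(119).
96

119 = 7 × 17
φ(n) = n × ∏(1 - 1/p) for each prime p dividing n
φ(119) = 119 × (1 - 1/7) × (1 - 1/17) = 96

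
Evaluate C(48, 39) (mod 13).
1

Using Lucas' theorem:
Write n=48 and k=39 in base 13:
n in base 13: [3, 9]
k in base 13: [3, 0]
C(48,39) mod 13 = ∏ C(n_i, k_i) mod 13
Digit binomials (mod 13): C(3,3) = 1; C(9,0) = 1
Product: 1 × 1 = 1 ≡ 1 (mod 13)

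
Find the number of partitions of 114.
952050665

p(n) counts ways to write n as a sum of positive integers (order ignored).
Euler's pentagonal recurrence: p(k) = p(k-1) + p(k-2) - p(k-5) - p(k-7) + p(k-12) + p(k-15) - ... (offsets j(3j∓1)/2, signs ++--, p(0)=1, p(<0)=0).
DP table for k = 0..113: p(0)=1, p(1)=1, p(2)=2, p(3)=3, p(4)=5, p(5)=7, p(6)=11, p(7)=15, p(8)=22, p(9)=30, p(10)=42, p(11)=56, p(12)=77, p(13)=101, p(14)=135, p(15)=176, p(16)=231, p(17)=297, p(18)=385, p(19)=490, p(20)=627, p(21)=792, p(22)=1002, p(23)=1255, p(24)=1575, p(25)=1958, p(26)=2436, p(27)=3010, p(28)=3718, p(29)=4565, p(30)=5604, p(31)=6842, p(32)=8349, p(33)=10143, p(34)=12310, p(35)=14883, p(36)=17977, p(37)=21637, p(38)=26015, p(39)=31185, p(40)=37338, p(41)=44583, p(42)=53174, p(43)=63261, p(44)=75175, p(45)=89134, p(46)=105558, p(47)=124754, p(48)=147273, p(49)=173525, p(50)=204226, p(51)=239943, p(52)=281589, p(53)=329931, p(54)=386155, p(55)=451276, p(56)=526823, p(57)=614154, p(58)=715220, p(59)=831820, p(60)=966467, p(61)=1121505, p(62)=1300156, p(63)=1505499, p(64)=1741630, p(65)=2012558, p(66)=2323520, p(67)=2679689, p(68)=3087735, p(69)=3554345, p(70)=4087968, p(71)=4697205, p(72)=5392783, p(73)=6185689, p(74)=7089500, p(75)=8118264, p(76)=9289091, p(77)=10619863, p(78)=12132164, p(79)=13848650, p(80)=15796476, p(81)=18004327, p(82)=20506255, p(83)=23338469, p(84)=26543660, p(85)=30167357, p(86)=34262962, p(87)=38887673, p(88)=44108109, p(89)=49995925, p(90)=56634173, p(91)=64112359, p(92)=72533807, p(93)=82010177, p(94)=92669720, p(95)=104651419, p(96)=118114304, p(97)=133230930, p(98)=150198136, p(99)=169229875, p(100)=190569292, p(101)=214481126, p(102)=241265379, p(103)=271248950, p(104)=304801365, p(105)=342325709, p(106)=384276336, p(107)=431149389, p(108)=483502844, p(109)=541946240, p(110)=607163746, p(111)=679903203, p(112)=761002156, p(113)=851376628.
Final step: p(114) = p(113) + p(112) - p(109) - p(107) + p(102) + p(99) - p(92) - p(88) + p(79) + p(74) - p(63) - p(57) + p(44) + p(37) - p(22) - p(14)
= 851376628 + 761002156 - 541946240 - 431149389 + 241265379 + 169229875 - 72533807 - 44108109 + 13848650 + 7089500 - 1505499 - 614154 + 75175 + 21637 - 1002 - 135
= 952050665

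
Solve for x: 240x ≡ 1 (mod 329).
207

gcd(240, 329) = 1, so the inverse exists.
Extended Euclidean algorithm on (329, 240):
329 = 1 × 240 + 89  ⟹  89 = (1)·329 + (-1)·240
240 = 2 × 89 + 62  ⟹  62 = (-2)·329 + (3)·240
89 = 1 × 62 + 27  ⟹  27 = (3)·329 + (-4)·240
62 = 2 × 27 + 8  ⟹  8 = (-8)·329 + (11)·240
27 = 3 × 8 + 3  ⟹  3 = (27)·329 + (-37)·240
8 = 2 × 3 + 2  ⟹  2 = (-62)·329 + (85)·240
3 = 1 × 2 + 1  ⟹  1 = (89)·329 + (-122)·240
So (-122)·240 ≡ 1 (mod 329), i.e. 240^(-1) ≡ -122 ≡ 207 (mod 329).
Check: 240 × 207 = 49680 ≡ 1 (mod 329)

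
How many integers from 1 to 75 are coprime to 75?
40

75 = 3 × 5^2
φ(n) = n × ∏(1 - 1/p) for each prime p dividing n
φ(75) = 75 × (1 - 1/3) × (1 - 1/5) = 40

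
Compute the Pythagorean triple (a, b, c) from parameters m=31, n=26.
(285, 1612, 1637)

Euclid's formula: a = m² - n², b = 2mn, c = m² + n²
m = 31, n = 26
a = 31² - 26² = 961 - 676 = 285
b = 2 × 31 × 26 = 1612
c = 31² + 26² = 961 + 676 = 1637
Verification: 285² + 1612² = 81225 + 2598544 = 2679769 = 1637² ✓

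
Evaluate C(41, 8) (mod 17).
0

Using Lucas' theorem:
Write n=41 and k=8 in base 17:
n in base 17: [2, 7]
k in base 17: [0, 8]
C(41,8) mod 17 = ∏ C(n_i, k_i) mod 17
Digit binomials (mod 17): C(2,0) = 1; C(7,8) = 0 (k_i > n_i)
Product: 1 × 0 = 0 ≡ 0 (mod 17)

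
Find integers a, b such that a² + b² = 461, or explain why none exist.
10² + 19² (a=10, b=19)

Factorization: 461 = 461
By Fermat: n is sum of two squares iff every prime p ≡ 3 (mod 4) appears to even power.
All primes ≡ 3 (mod 4) appear to even power.
Search a = 0, 1, 2, … for 461 - a² a perfect square: first hit at a = 10: 461 - 100 = 361 = 19².
461 = 10² + 19² = 100 + 361 ✓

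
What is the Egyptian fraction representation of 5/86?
1/18 + 1/387

Greedy algorithm:
5/86: ceiling(86/5) = 18, use 1/18
1/387: ceiling(387/1) = 387, use 1/387
Result: 5/86 = 1/18 + 1/387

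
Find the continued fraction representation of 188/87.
[2; 6, 4, 1, 2]

Euclidean algorithm steps:
188 = 2 × 87 + 14
87 = 6 × 14 + 3
14 = 4 × 3 + 2
3 = 1 × 2 + 1
2 = 2 × 1 + 0
Continued fraction: [2; 6, 4, 1, 2]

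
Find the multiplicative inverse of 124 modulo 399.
325

gcd(124, 399) = 1, so the inverse exists.
Extended Euclidean algorithm on (399, 124):
399 = 3 × 124 + 27  ⟹  27 = (1)·399 + (-3)·124
124 = 4 × 27 + 16  ⟹  16 = (-4)·399 + (13)·124
27 = 1 × 16 + 11  ⟹  11 = (5)·399 + (-16)·124
16 = 1 × 11 + 5  ⟹  5 = (-9)·399 + (29)·124
11 = 2 × 5 + 1  ⟹  1 = (23)·399 + (-74)·124
So (-74)·124 ≡ 1 (mod 399), i.e. 124^(-1) ≡ -74 ≡ 325 (mod 399).
Check: 124 × 325 = 40300 ≡ 1 (mod 399)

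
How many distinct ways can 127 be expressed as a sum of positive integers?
3913864295

p(n) counts ways to write n as a sum of positive integers (order ignored).
Euler's pentagonal recurrence: p(k) = p(k-1) + p(k-2) - p(k-5) - p(k-7) + p(k-12) + p(k-15) - ... (offsets j(3j∓1)/2, signs ++--, p(0)=1, p(<0)=0).
DP table for k = 0..126: p(0)=1, p(1)=1, p(2)=2, p(3)=3, p(4)=5, p(5)=7, p(6)=11, p(7)=15, p(8)=22, p(9)=30, p(10)=42, p(11)=56, p(12)=77, p(13)=101, p(14)=135, p(15)=176, p(16)=231, p(17)=297, p(18)=385, p(19)=490, p(20)=627, p(21)=792, p(22)=1002, p(23)=1255, p(24)=1575, p(25)=1958, p(26)=2436, p(27)=3010, p(28)=3718, p(29)=4565, p(30)=5604, p(31)=6842, p(32)=8349, p(33)=10143, p(34)=12310, p(35)=14883, p(36)=17977, p(37)=21637, p(38)=26015, p(39)=31185, p(40)=37338, p(41)=44583, p(42)=53174, p(43)=63261, p(44)=75175, p(45)=89134, p(46)=105558, p(47)=124754, p(48)=147273, p(49)=173525, p(50)=204226, p(51)=239943, p(52)=281589, p(53)=329931, p(54)=386155, p(55)=451276, p(56)=526823, p(57)=614154, p(58)=715220, p(59)=831820, p(60)=966467, p(61)=1121505, p(62)=1300156, p(63)=1505499, p(64)=1741630, p(65)=2012558, p(66)=2323520, p(67)=2679689, p(68)=3087735, p(69)=3554345, p(70)=4087968, p(71)=4697205, p(72)=5392783, p(73)=6185689, p(74)=7089500, p(75)=8118264, p(76)=9289091, p(77)=10619863, p(78)=12132164, p(79)=13848650, p(80)=15796476, p(81)=18004327, p(82)=20506255, p(83)=23338469, p(84)=26543660, p(85)=30167357, p(86)=34262962, p(87)=38887673, p(88)=44108109, p(89)=49995925, p(90)=56634173, p(91)=64112359, p(92)=72533807, p(93)=82010177, p(94)=92669720, p(95)=104651419, p(96)=118114304, p(97)=133230930, p(98)=150198136, p(99)=169229875, p(100)=190569292, p(101)=214481126, p(102)=241265379, p(103)=271248950, p(104)=304801365, p(105)=342325709, p(106)=384276336, p(107)=431149389, p(108)=483502844, p(109)=541946240, p(110)=607163746, p(111)=679903203, p(112)=761002156, p(113)=851376628, p(114)=952050665, p(115)=1064144451, p(116)=1188908248, p(117)=1327710076, p(118)=1482074143, p(119)=1653668665, p(120)=1844349560, p(121)=2056148051, p(122)=2291320912, p(123)=2552338241, p(124)=2841940500, p(125)=3163127352, p(126)=3519222692.
Final step: p(127) = p(126) + p(125) - p(122) - p(120) + p(115) + p(112) - p(105) - p(101) + p(92) + p(87) - p(76) - p(70) + p(57) + p(50) - p(35) - p(27) + p(10) + p(1)
= 3519222692 + 3163127352 - 2291320912 - 1844349560 + 1064144451 + 761002156 - 342325709 - 214481126 + 72533807 + 38887673 - 9289091 - 4087968 + 614154 + 204226 - 14883 - 3010 + 42 + 1
= 3913864295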